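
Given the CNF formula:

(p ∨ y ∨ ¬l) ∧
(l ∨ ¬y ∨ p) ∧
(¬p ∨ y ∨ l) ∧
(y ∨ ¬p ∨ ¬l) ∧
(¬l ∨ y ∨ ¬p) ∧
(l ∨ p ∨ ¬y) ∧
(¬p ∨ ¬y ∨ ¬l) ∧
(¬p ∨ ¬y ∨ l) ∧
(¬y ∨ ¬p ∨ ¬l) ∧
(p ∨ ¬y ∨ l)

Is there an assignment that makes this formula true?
Yes

Yes, the formula is satisfiable.

One satisfying assignment is: y=False, l=False, p=False

Verification: With this assignment, all 10 clauses evaluate to true.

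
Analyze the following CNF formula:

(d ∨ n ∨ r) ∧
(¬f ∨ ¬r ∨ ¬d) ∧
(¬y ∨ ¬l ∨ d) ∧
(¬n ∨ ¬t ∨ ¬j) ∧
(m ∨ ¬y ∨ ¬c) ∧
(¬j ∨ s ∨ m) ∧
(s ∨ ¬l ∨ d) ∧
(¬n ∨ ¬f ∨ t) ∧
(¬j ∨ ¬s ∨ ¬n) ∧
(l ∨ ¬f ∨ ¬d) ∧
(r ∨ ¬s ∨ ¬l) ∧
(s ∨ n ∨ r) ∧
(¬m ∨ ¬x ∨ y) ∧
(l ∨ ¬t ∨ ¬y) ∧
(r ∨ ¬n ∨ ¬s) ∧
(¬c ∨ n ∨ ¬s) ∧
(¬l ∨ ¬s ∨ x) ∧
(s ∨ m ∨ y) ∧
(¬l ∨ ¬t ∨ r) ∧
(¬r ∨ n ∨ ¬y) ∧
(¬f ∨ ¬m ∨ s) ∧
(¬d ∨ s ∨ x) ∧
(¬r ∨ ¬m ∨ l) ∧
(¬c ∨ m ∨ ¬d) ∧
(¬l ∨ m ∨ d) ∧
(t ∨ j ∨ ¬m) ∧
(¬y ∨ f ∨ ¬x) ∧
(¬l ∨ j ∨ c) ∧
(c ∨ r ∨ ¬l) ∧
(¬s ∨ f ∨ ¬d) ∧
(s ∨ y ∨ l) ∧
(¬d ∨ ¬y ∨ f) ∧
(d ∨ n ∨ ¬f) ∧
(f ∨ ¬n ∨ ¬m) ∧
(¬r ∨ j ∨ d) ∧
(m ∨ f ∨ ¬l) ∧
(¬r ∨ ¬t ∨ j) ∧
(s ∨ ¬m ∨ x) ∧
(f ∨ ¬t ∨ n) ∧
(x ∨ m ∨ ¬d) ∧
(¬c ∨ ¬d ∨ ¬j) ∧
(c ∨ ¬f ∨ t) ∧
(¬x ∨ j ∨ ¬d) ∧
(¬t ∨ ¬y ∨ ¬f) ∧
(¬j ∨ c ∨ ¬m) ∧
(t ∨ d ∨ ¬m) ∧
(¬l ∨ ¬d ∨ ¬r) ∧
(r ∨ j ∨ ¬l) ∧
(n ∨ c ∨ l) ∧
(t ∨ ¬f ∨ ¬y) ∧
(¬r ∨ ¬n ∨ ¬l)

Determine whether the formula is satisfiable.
Yes

Yes, the formula is satisfiable.

One satisfying assignment is: d=False, t=False, n=True, j=False, x=False, s=False, c=False, m=False, r=False, f=False, y=True, l=False

Verification: With this assignment, all 51 clauses evaluate to true.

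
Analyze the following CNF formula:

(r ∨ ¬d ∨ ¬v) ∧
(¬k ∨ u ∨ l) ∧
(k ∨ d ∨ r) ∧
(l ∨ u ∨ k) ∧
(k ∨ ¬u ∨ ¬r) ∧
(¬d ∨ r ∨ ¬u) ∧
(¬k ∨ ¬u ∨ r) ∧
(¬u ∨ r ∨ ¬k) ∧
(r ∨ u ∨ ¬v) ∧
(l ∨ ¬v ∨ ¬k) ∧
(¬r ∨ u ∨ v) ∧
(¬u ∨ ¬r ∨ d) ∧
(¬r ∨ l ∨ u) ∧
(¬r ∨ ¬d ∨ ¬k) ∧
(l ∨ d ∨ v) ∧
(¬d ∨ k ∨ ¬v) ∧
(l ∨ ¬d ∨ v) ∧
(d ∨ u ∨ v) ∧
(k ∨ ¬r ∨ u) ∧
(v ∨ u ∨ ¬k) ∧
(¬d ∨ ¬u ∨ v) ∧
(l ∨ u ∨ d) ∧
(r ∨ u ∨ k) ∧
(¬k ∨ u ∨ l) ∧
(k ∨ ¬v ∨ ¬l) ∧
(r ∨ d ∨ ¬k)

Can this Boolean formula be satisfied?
Yes

Yes, the formula is satisfiable.

One satisfying assignment is: v=True, k=True, r=True, u=False, d=False, l=True

Verification: With this assignment, all 26 clauses evaluate to true.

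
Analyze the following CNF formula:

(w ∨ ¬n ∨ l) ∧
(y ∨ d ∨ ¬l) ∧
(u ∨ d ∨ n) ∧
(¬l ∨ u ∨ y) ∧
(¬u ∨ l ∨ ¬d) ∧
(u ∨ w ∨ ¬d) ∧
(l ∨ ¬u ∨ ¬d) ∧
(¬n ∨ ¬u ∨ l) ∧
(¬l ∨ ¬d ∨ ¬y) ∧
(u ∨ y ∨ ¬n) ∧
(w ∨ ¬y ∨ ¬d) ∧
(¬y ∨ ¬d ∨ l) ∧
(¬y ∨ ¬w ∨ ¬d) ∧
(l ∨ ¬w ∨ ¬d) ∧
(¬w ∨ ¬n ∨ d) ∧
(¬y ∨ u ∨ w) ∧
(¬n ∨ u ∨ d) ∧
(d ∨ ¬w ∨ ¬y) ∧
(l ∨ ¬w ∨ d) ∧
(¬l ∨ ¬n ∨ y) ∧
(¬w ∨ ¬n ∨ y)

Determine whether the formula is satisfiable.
Yes

Yes, the formula is satisfiable.

One satisfying assignment is: w=True, y=False, n=False, d=True, u=True, l=True

Verification: With this assignment, all 21 clauses evaluate to true.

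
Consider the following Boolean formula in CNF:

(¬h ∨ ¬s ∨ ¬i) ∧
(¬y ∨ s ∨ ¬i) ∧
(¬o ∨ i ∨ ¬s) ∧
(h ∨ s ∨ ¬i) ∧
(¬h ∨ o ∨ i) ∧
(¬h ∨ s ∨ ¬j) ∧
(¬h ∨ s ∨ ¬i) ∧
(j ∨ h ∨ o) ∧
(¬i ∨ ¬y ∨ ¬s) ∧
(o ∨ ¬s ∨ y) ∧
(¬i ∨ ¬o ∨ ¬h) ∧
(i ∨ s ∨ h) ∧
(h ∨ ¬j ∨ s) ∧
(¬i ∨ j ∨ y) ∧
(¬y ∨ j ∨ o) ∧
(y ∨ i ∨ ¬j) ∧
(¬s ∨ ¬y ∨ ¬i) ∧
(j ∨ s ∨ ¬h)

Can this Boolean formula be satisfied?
Yes

Yes, the formula is satisfiable.

One satisfying assignment is: i=False, y=True, j=True, o=False, h=False, s=True

Verification: With this assignment, all 18 clauses evaluate to true.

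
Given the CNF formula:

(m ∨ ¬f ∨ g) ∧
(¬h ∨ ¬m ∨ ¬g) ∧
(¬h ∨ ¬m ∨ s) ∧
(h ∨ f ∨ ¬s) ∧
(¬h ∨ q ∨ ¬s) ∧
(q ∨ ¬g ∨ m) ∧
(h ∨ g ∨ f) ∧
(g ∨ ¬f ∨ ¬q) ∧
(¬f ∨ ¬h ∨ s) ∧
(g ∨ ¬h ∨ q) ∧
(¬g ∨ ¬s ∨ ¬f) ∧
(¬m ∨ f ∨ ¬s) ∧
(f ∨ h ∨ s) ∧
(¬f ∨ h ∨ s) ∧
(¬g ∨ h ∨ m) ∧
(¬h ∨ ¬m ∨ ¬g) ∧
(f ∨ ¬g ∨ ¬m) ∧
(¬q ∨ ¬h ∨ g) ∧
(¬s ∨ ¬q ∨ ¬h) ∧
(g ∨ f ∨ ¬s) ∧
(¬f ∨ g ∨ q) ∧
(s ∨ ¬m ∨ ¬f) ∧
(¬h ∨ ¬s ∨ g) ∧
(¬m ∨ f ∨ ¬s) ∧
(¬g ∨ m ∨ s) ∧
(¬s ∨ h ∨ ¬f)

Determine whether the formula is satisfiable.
No

No, the formula is not satisfiable.

No assignment of truth values to the variables can make all 26 clauses true simultaneously.

The formula is UNSAT (unsatisfiable).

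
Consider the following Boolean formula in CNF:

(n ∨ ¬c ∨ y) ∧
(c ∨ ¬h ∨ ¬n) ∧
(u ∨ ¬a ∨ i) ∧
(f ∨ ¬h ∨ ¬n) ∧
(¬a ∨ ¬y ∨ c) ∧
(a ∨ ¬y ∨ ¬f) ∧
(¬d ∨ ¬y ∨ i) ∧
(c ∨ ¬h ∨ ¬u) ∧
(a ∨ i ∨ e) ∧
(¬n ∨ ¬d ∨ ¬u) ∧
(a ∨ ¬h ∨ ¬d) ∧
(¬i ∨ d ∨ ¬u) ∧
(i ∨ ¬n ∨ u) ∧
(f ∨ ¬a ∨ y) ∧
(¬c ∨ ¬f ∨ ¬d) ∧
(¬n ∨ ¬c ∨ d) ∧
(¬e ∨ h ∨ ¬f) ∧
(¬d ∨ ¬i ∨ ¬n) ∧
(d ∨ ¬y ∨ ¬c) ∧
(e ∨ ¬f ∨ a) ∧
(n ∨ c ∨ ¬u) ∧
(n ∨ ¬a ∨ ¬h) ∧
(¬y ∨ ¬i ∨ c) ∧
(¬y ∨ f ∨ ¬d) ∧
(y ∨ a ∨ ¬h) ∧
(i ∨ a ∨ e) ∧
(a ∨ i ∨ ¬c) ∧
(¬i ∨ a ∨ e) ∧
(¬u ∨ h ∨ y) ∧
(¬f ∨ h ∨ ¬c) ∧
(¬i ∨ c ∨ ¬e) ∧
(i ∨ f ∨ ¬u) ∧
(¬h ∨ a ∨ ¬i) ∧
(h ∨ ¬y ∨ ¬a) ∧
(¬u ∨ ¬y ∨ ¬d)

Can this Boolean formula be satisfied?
Yes

Yes, the formula is satisfiable.

One satisfying assignment is: f=False, n=False, a=False, y=True, i=False, h=False, e=True, c=False, u=False, d=False

Verification: With this assignment, all 35 clauses evaluate to true.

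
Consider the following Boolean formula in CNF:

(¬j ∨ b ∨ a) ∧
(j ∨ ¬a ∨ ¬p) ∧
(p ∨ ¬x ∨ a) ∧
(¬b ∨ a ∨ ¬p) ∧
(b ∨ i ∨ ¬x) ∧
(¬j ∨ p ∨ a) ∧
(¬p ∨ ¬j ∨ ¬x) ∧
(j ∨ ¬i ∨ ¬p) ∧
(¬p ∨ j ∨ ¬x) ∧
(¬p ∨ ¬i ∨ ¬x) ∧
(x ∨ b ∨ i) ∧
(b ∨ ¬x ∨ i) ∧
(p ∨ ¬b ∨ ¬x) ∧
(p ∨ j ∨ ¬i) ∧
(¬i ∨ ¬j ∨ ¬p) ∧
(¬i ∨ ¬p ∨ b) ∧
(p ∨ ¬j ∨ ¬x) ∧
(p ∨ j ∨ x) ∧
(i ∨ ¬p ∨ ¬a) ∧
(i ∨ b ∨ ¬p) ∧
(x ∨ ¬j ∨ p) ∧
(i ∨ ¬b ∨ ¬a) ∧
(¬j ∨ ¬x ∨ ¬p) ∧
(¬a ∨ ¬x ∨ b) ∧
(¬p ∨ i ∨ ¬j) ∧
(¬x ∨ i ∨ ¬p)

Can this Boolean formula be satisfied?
No

No, the formula is not satisfiable.

No assignment of truth values to the variables can make all 26 clauses true simultaneously.

The formula is UNSAT (unsatisfiable).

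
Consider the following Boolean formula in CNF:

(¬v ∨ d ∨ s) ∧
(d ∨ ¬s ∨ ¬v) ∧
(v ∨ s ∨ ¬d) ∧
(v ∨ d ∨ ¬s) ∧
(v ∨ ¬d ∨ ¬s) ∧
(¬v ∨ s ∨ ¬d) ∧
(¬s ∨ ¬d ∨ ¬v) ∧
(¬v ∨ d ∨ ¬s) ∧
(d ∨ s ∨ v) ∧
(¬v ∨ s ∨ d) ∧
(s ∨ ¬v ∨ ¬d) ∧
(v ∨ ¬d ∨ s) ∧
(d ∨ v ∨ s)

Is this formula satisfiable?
No

No, the formula is not satisfiable.

No assignment of truth values to the variables can make all 13 clauses true simultaneously.

The formula is UNSAT (unsatisfiable).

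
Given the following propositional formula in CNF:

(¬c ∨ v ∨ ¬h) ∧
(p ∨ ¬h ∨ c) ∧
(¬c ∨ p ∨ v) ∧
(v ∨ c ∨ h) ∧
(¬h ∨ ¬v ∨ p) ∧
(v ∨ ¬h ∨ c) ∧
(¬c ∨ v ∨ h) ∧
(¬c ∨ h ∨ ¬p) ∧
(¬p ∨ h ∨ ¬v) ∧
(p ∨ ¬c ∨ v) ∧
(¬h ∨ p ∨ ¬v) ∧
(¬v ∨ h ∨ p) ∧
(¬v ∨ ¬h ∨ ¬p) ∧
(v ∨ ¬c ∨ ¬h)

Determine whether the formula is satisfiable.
No

No, the formula is not satisfiable.

No assignment of truth values to the variables can make all 14 clauses true simultaneously.

The formula is UNSAT (unsatisfiable).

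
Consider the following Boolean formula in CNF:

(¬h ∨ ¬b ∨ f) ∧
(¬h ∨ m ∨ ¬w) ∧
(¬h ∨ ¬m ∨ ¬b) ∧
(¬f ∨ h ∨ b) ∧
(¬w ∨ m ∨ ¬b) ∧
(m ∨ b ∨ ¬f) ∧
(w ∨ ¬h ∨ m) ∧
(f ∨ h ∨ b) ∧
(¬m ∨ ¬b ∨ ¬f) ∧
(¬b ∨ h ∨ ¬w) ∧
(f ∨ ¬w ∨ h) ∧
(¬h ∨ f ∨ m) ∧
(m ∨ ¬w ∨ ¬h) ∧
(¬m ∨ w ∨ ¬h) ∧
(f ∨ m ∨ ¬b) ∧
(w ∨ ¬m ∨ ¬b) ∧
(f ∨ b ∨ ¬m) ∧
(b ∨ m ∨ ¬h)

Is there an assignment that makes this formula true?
Yes

Yes, the formula is satisfiable.

One satisfying assignment is: f=True, b=False, m=True, w=True, h=True

Verification: With this assignment, all 18 clauses evaluate to true.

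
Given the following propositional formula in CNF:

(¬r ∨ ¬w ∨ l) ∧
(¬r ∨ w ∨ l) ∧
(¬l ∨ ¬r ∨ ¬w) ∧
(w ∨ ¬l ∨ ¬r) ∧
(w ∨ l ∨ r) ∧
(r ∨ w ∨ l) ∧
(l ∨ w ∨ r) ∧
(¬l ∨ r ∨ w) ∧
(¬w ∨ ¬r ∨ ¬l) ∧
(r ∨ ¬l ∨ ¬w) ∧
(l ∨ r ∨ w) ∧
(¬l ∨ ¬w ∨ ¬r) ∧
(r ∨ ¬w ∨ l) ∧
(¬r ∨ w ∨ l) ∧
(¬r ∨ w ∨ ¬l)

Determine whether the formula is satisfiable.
No

No, the formula is not satisfiable.

No assignment of truth values to the variables can make all 15 clauses true simultaneously.

The formula is UNSAT (unsatisfiable).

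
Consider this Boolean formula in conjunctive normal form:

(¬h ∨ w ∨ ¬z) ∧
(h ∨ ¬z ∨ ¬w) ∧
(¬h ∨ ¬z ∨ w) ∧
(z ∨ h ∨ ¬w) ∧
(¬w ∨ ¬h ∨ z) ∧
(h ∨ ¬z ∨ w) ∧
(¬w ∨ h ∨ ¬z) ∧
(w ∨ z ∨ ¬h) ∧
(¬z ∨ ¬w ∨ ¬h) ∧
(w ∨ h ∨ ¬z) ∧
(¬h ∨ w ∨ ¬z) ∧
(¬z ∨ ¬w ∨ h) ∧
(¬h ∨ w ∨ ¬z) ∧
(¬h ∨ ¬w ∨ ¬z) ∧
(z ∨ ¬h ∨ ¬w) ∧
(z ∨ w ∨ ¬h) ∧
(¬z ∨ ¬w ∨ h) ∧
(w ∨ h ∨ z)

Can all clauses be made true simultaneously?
No

No, the formula is not satisfiable.

No assignment of truth values to the variables can make all 18 clauses true simultaneously.

The formula is UNSAT (unsatisfiable).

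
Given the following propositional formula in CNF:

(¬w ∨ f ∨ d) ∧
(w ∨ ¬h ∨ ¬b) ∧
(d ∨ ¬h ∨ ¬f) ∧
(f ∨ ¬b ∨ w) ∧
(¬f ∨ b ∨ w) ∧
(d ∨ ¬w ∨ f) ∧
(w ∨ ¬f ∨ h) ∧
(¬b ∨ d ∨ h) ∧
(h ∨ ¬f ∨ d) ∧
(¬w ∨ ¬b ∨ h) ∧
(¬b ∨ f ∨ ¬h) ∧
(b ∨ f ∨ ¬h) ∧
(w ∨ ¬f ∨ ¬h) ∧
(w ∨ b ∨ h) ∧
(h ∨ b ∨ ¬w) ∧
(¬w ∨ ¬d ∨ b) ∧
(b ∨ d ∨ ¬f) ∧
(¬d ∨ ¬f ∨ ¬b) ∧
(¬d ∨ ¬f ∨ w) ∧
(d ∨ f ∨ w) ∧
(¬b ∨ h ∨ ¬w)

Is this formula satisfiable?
No

No, the formula is not satisfiable.

No assignment of truth values to the variables can make all 21 clauses true simultaneously.

The formula is UNSAT (unsatisfiable).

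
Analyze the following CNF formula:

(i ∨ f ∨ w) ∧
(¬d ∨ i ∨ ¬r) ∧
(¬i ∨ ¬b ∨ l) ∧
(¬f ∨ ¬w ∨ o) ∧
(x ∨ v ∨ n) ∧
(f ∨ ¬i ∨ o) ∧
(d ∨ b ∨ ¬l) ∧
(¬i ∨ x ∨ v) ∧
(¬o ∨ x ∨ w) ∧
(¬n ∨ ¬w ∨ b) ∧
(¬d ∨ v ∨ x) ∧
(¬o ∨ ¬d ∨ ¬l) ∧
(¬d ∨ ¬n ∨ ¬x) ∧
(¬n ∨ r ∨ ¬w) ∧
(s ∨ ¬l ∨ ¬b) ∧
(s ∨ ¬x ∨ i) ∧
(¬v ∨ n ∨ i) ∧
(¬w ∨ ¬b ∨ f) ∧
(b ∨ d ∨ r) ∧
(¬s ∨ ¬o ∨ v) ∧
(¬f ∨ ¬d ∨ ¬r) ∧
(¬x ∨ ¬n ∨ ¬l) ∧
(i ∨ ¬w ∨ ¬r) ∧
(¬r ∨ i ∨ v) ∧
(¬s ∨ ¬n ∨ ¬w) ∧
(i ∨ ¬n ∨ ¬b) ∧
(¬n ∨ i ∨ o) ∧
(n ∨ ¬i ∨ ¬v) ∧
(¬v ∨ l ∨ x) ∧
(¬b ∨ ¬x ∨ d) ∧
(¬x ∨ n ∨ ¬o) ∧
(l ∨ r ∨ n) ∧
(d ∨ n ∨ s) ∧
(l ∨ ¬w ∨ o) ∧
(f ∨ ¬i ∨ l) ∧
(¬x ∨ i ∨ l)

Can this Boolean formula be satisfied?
Yes

Yes, the formula is satisfiable.

One satisfying assignment is: o=False, r=True, n=True, f=True, v=True, s=True, x=False, d=False, l=True, b=True, i=True, w=False

Verification: With this assignment, all 36 clauses evaluate to true.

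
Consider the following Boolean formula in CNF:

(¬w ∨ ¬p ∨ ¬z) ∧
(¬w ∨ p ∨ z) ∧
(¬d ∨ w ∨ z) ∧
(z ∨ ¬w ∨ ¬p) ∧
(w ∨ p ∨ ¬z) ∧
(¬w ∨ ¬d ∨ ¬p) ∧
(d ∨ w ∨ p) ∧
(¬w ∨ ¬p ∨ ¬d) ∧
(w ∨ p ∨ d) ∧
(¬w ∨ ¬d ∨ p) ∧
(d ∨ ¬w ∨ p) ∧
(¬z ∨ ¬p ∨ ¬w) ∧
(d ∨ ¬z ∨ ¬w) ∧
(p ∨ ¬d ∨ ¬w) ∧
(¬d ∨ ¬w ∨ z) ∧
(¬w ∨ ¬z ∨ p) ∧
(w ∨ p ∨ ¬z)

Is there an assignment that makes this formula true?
Yes

Yes, the formula is satisfiable.

One satisfying assignment is: d=False, w=False, z=False, p=True

Verification: With this assignment, all 17 clauses evaluate to true.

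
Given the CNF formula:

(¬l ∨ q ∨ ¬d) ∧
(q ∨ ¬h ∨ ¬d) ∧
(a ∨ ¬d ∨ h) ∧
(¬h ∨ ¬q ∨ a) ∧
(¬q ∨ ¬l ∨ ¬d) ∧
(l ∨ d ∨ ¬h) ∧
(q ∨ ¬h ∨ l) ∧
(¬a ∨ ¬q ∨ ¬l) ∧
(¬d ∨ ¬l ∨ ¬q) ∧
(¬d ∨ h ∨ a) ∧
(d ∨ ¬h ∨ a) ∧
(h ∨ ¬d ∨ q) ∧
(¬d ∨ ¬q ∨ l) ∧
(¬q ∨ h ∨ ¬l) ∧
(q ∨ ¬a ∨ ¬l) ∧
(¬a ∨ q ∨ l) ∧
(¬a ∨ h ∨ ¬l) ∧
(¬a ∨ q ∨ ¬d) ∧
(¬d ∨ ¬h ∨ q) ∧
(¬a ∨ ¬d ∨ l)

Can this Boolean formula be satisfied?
Yes

Yes, the formula is satisfiable.

One satisfying assignment is: q=False, d=False, l=False, h=False, a=False

Verification: With this assignment, all 20 clauses evaluate to true.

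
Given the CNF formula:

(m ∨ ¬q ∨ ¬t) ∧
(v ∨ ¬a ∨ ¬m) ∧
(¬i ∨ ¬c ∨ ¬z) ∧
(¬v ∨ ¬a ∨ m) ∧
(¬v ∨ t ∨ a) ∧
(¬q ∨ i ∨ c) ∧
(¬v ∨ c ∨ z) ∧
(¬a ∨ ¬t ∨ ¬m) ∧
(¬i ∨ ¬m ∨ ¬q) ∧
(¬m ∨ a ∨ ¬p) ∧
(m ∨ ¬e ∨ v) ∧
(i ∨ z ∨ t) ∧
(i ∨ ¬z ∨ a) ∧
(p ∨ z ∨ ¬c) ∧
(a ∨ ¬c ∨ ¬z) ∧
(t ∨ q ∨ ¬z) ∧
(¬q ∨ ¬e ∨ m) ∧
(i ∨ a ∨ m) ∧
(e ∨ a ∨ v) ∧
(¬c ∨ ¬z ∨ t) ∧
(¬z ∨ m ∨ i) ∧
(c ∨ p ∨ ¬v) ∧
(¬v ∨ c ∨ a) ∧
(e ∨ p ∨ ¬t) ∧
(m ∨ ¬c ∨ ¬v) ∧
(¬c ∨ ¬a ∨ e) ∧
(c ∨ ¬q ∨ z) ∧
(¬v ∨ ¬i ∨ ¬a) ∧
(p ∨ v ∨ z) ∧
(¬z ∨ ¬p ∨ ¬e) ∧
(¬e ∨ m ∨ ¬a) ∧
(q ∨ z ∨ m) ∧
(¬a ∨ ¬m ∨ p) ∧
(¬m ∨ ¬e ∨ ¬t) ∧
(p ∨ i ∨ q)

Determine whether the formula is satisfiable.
Yes

Yes, the formula is satisfiable.

One satisfying assignment is: z=True, p=False, a=True, e=False, v=False, c=False, t=False, q=True, m=False, i=True

Verification: With this assignment, all 35 clauses evaluate to true.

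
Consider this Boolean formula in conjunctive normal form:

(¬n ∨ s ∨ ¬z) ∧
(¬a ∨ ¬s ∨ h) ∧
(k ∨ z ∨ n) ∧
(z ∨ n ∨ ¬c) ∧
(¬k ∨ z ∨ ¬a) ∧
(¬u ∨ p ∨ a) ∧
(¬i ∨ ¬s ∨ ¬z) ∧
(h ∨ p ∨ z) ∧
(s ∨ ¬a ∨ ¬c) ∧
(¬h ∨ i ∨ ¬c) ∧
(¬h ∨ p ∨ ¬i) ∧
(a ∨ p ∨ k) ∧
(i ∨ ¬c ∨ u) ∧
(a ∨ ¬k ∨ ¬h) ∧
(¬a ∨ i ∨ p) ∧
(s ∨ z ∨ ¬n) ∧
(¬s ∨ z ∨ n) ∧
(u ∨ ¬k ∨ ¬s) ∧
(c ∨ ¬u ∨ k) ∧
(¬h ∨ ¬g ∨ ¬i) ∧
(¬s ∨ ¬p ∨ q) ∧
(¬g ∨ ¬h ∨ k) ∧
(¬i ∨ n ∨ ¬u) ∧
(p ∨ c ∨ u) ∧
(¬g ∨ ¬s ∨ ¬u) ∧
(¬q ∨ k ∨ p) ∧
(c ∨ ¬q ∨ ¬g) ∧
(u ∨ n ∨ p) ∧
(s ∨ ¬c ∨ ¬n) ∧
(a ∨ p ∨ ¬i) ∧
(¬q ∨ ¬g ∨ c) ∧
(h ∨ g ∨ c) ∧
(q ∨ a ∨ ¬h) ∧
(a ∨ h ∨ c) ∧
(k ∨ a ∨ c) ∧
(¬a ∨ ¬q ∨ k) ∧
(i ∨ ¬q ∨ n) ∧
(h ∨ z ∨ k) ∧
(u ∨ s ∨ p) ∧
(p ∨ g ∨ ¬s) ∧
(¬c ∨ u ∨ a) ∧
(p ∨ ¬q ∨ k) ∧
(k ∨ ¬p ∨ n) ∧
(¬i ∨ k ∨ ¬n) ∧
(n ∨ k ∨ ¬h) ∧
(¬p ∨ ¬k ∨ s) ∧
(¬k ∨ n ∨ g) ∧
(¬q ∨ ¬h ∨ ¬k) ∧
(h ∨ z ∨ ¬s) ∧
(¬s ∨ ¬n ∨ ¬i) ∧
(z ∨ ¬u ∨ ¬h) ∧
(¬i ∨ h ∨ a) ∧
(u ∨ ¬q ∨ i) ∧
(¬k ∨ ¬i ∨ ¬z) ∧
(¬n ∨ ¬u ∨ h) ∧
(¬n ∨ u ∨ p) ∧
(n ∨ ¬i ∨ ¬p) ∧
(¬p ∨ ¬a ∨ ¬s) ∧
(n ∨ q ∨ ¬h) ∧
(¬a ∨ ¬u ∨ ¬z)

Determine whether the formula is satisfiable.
No

No, the formula is not satisfiable.

No assignment of truth values to the variables can make all 60 clauses true simultaneously.

The formula is UNSAT (unsatisfiable).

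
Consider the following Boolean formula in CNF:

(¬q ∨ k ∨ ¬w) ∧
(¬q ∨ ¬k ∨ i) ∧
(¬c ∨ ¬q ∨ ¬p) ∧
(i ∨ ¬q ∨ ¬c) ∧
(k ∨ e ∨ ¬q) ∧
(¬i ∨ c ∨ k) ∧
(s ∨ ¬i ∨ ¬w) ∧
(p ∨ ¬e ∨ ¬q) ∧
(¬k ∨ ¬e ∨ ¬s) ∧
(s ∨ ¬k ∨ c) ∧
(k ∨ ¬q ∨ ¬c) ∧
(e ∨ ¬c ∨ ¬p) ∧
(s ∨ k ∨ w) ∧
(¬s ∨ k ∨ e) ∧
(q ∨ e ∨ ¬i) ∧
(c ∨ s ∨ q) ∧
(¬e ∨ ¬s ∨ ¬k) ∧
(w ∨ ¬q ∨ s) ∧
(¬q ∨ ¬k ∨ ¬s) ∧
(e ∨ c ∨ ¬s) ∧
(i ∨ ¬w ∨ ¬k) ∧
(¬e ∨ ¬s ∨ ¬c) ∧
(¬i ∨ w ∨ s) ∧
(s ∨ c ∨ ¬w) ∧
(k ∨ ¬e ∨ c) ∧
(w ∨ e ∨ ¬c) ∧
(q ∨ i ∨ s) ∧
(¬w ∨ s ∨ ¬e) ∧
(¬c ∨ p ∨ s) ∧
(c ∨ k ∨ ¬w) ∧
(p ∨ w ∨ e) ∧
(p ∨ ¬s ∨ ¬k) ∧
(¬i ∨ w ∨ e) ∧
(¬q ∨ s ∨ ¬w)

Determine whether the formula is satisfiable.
No

No, the formula is not satisfiable.

No assignment of truth values to the variables can make all 34 clauses true simultaneously.

The formula is UNSAT (unsatisfiable).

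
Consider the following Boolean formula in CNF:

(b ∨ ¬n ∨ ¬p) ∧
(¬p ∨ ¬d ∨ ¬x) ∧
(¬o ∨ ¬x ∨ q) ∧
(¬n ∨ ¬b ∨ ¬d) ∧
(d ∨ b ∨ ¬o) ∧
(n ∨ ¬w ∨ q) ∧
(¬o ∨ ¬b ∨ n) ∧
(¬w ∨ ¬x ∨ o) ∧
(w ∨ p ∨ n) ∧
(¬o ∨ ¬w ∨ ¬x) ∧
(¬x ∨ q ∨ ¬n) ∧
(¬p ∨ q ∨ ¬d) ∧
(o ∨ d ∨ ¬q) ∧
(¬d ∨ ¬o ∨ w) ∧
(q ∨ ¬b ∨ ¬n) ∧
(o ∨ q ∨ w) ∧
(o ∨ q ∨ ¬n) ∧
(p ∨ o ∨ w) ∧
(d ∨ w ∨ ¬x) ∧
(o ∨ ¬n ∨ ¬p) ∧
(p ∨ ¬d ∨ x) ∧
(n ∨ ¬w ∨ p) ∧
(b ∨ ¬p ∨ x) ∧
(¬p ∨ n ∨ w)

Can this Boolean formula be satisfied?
Yes

Yes, the formula is satisfiable.

One satisfying assignment is: b=True, x=False, w=True, p=False, d=False, n=True, q=True, o=True

Verification: With this assignment, all 24 clauses evaluate to true.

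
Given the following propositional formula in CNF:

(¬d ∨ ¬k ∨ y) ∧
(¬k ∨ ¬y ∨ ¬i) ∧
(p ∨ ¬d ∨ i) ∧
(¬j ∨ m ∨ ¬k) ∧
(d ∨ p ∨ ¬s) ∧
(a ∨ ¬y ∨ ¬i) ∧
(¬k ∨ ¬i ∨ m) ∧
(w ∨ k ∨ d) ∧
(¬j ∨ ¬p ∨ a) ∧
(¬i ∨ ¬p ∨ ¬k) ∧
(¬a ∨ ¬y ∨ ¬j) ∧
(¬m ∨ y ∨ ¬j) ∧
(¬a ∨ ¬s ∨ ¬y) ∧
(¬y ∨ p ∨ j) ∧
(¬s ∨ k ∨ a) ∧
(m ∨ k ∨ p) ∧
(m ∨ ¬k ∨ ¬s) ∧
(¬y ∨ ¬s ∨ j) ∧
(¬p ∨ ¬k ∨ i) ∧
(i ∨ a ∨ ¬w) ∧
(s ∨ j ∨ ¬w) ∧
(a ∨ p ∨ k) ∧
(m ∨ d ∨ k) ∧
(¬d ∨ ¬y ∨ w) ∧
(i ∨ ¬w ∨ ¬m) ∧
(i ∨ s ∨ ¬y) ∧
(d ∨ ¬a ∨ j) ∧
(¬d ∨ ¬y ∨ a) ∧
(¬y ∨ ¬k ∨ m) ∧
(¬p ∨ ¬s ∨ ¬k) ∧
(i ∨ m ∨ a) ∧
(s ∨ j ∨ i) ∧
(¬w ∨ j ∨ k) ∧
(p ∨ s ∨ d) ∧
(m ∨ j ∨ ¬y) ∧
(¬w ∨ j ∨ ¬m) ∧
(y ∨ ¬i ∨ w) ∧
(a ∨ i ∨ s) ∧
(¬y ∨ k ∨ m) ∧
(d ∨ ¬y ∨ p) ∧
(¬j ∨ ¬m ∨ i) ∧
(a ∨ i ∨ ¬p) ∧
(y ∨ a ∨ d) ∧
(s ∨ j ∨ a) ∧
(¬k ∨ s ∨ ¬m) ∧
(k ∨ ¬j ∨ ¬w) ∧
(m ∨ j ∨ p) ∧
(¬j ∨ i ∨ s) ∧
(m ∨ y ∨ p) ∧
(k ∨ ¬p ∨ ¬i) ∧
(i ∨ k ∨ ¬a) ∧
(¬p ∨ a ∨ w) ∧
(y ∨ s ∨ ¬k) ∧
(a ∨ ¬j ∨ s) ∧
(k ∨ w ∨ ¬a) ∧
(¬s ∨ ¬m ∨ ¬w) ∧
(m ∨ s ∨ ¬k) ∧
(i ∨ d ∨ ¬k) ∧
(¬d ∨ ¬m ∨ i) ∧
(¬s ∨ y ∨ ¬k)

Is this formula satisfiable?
No

No, the formula is not satisfiable.

No assignment of truth values to the variables can make all 60 clauses true simultaneously.

The formula is UNSAT (unsatisfiable).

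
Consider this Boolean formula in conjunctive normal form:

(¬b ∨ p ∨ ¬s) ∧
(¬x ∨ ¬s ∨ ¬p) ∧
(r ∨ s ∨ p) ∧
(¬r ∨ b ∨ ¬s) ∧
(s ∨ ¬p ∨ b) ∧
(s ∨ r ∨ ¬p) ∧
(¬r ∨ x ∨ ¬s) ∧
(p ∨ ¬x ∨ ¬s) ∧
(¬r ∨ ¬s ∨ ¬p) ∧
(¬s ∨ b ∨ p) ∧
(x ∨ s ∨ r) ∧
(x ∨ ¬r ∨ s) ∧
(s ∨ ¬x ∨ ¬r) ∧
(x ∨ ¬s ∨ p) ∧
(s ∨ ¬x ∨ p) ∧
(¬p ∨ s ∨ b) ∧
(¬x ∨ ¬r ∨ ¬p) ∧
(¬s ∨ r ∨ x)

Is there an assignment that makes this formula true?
No

No, the formula is not satisfiable.

No assignment of truth values to the variables can make all 18 clauses true simultaneously.

The formula is UNSAT (unsatisfiable).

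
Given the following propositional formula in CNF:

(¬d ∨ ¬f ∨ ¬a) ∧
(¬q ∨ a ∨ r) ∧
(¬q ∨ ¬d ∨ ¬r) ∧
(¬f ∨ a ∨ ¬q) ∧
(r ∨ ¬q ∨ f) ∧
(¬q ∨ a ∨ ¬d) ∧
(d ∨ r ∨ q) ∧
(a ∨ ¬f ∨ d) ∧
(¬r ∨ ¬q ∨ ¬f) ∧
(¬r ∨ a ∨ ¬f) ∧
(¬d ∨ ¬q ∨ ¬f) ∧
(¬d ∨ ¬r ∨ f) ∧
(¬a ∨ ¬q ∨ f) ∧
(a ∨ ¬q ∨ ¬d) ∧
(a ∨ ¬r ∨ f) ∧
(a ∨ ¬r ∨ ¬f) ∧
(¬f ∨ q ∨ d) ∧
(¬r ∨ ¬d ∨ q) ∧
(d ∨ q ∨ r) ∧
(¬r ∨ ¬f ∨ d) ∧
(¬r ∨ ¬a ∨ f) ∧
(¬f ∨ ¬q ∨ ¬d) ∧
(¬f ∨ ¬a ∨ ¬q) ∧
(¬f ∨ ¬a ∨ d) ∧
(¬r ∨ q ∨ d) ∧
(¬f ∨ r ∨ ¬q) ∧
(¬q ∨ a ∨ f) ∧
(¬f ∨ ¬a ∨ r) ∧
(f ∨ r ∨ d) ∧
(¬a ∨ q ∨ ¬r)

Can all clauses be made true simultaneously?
Yes

Yes, the formula is satisfiable.

One satisfying assignment is: q=False, f=False, r=False, a=False, d=True

Verification: With this assignment, all 30 clauses evaluate to true.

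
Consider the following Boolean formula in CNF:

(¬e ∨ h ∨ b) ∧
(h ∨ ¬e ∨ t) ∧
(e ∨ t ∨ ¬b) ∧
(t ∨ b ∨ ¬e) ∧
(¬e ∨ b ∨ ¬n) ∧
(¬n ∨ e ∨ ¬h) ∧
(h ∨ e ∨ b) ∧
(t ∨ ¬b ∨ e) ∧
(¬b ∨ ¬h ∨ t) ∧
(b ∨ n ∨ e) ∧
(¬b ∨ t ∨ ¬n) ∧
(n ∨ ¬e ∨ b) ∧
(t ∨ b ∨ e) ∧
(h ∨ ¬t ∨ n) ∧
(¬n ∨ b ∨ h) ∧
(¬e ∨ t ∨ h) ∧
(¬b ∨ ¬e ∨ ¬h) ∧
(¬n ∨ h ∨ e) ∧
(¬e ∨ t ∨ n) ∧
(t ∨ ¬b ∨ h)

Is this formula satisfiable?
Yes

Yes, the formula is satisfiable.

One satisfying assignment is: h=True, t=True, n=False, b=True, e=False

Verification: With this assignment, all 20 clauses evaluate to true.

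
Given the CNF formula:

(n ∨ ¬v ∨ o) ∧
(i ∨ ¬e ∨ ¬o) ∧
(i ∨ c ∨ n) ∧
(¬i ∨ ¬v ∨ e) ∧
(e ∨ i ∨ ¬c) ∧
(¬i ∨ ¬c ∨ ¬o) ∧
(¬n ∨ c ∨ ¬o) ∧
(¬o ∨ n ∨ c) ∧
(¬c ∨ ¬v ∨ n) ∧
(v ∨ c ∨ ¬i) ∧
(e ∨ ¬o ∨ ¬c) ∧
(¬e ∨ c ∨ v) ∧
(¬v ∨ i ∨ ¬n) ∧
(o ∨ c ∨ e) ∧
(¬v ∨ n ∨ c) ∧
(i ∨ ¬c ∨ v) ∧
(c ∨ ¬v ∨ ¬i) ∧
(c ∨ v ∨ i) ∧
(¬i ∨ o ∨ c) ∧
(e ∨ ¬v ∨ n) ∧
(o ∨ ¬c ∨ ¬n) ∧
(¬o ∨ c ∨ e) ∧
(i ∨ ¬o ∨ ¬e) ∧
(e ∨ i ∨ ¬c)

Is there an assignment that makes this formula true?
Yes

Yes, the formula is satisfiable.

One satisfying assignment is: o=False, c=True, e=False, v=False, i=True, n=False

Verification: With this assignment, all 24 clauses evaluate to true.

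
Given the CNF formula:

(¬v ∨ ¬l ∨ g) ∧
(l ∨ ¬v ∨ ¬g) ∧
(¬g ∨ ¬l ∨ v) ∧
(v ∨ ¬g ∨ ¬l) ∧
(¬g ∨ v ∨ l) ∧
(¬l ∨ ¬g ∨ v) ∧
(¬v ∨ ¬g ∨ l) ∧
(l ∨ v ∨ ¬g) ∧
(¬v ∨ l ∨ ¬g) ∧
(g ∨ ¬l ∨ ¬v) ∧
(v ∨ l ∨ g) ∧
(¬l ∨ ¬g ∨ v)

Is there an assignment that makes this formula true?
Yes

Yes, the formula is satisfiable.

One satisfying assignment is: l=True, g=False, v=False

Verification: With this assignment, all 12 clauses evaluate to true.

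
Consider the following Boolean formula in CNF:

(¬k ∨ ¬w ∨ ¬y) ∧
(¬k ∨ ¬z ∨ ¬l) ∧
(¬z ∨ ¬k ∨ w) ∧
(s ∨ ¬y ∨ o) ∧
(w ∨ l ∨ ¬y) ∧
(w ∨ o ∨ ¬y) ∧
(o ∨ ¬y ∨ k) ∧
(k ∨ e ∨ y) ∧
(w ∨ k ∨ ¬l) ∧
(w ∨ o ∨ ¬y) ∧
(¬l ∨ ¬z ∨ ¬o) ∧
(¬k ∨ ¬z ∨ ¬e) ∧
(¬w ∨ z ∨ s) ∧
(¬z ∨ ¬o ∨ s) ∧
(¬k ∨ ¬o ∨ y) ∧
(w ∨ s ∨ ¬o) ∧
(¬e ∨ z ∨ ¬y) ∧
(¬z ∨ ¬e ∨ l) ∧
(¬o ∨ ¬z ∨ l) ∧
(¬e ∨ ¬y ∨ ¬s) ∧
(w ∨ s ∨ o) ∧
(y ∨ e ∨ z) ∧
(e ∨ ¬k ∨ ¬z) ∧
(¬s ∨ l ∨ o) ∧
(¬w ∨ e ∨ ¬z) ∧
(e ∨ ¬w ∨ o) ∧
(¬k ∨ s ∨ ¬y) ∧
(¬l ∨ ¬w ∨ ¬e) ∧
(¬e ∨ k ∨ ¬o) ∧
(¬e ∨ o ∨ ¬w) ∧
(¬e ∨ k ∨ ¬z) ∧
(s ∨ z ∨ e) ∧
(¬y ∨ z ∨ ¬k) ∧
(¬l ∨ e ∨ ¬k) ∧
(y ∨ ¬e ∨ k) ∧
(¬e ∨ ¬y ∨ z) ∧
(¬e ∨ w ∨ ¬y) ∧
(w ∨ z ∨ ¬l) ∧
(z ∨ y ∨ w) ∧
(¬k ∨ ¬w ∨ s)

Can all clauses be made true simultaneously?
Yes

Yes, the formula is satisfiable.

One satisfying assignment is: o=True, y=True, z=False, k=False, s=True, l=True, e=False, w=True

Verification: With this assignment, all 40 clauses evaluate to true.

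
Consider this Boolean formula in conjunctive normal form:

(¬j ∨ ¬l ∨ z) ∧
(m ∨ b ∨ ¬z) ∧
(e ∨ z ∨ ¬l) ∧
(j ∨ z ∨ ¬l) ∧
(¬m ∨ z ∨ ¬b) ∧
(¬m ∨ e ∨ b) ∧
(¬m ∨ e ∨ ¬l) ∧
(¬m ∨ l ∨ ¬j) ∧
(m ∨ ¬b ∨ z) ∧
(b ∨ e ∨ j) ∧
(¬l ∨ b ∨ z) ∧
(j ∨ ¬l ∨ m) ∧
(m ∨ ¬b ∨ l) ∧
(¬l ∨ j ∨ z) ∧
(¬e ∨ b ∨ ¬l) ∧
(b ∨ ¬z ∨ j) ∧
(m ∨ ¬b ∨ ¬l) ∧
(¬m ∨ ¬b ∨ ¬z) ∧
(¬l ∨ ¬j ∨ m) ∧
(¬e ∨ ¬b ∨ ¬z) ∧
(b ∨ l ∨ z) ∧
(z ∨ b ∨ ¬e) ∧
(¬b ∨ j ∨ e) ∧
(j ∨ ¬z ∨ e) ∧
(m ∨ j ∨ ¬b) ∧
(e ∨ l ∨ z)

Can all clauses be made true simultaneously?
No

No, the formula is not satisfiable.

No assignment of truth values to the variables can make all 26 clauses true simultaneously.

The formula is UNSAT (unsatisfiable).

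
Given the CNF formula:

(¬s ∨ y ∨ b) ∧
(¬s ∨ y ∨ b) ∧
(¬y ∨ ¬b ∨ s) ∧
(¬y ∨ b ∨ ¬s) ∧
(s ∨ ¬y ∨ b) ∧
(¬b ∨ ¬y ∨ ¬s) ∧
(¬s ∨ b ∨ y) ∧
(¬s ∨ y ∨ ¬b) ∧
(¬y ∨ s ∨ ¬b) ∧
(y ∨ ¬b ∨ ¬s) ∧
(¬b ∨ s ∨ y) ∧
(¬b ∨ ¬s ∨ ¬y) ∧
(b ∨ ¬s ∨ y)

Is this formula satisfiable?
Yes

Yes, the formula is satisfiable.

One satisfying assignment is: s=False, y=False, b=False

Verification: With this assignment, all 13 clauses evaluate to true.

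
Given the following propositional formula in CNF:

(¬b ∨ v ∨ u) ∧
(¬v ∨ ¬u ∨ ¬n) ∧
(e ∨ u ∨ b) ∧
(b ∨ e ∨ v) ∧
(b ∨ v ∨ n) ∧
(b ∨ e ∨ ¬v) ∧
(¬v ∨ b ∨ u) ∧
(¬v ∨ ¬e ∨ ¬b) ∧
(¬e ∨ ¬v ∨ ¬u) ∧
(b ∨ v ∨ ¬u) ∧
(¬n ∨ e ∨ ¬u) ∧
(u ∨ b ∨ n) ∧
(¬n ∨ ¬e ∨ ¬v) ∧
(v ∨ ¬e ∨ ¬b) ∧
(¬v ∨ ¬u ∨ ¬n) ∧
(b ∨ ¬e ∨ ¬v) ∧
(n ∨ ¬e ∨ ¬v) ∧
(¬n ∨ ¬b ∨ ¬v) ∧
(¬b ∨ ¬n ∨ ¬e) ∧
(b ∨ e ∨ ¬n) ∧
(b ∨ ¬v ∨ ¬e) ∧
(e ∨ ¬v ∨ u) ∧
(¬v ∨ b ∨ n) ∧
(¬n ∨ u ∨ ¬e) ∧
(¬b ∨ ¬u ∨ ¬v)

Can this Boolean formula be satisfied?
Yes

Yes, the formula is satisfiable.

One satisfying assignment is: e=False, u=True, n=False, v=False, b=True

Verification: With this assignment, all 25 clauses evaluate to true.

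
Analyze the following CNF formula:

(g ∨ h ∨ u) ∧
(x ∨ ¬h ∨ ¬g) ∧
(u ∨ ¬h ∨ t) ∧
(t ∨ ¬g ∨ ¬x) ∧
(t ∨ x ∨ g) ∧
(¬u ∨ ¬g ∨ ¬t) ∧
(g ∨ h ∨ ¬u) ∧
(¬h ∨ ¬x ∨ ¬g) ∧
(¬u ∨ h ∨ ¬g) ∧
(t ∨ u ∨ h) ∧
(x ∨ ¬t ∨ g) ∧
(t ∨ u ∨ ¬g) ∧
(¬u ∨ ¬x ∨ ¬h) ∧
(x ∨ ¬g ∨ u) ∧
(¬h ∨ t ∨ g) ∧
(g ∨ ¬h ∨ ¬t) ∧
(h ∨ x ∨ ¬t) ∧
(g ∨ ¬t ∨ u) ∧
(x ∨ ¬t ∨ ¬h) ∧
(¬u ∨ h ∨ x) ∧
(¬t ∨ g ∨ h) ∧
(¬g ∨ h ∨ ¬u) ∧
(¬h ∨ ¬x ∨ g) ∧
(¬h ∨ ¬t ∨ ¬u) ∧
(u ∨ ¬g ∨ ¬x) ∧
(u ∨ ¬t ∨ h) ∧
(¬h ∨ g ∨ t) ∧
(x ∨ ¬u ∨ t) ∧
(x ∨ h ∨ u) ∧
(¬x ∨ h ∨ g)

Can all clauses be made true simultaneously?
No

No, the formula is not satisfiable.

No assignment of truth values to the variables can make all 30 clauses true simultaneously.

The formula is UNSAT (unsatisfiable).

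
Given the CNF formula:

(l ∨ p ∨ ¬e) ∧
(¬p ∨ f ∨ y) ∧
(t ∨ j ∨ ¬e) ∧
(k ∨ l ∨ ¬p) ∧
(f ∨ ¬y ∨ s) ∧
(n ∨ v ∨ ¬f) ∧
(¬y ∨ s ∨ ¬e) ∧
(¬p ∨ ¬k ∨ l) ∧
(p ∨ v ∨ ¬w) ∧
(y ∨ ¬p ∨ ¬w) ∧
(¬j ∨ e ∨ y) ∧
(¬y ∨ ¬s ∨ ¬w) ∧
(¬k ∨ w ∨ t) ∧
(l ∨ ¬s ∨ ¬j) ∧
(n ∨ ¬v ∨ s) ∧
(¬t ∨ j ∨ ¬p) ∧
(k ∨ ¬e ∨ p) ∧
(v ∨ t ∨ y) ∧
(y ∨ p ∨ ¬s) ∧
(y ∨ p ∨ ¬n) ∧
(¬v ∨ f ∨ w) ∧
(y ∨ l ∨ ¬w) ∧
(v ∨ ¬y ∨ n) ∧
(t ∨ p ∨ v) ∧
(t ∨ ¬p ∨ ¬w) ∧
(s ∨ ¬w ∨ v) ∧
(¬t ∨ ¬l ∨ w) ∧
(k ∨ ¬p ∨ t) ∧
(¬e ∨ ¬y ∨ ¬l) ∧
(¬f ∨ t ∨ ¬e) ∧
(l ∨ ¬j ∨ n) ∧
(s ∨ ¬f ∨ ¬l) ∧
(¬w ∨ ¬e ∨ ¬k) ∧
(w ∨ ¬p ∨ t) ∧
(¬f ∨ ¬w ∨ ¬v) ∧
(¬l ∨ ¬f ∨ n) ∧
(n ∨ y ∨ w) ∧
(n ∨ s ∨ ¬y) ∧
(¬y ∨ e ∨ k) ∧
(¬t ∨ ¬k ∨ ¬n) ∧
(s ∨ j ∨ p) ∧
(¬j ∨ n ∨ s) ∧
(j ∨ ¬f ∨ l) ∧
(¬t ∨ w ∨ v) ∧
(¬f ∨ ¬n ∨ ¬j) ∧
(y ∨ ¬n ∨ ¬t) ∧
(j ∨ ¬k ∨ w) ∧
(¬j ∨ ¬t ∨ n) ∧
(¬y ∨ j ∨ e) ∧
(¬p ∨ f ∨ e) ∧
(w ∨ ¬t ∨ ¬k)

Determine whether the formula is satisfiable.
No

No, the formula is not satisfiable.

No assignment of truth values to the variables can make all 51 clauses true simultaneously.

The formula is UNSAT (unsatisfiable).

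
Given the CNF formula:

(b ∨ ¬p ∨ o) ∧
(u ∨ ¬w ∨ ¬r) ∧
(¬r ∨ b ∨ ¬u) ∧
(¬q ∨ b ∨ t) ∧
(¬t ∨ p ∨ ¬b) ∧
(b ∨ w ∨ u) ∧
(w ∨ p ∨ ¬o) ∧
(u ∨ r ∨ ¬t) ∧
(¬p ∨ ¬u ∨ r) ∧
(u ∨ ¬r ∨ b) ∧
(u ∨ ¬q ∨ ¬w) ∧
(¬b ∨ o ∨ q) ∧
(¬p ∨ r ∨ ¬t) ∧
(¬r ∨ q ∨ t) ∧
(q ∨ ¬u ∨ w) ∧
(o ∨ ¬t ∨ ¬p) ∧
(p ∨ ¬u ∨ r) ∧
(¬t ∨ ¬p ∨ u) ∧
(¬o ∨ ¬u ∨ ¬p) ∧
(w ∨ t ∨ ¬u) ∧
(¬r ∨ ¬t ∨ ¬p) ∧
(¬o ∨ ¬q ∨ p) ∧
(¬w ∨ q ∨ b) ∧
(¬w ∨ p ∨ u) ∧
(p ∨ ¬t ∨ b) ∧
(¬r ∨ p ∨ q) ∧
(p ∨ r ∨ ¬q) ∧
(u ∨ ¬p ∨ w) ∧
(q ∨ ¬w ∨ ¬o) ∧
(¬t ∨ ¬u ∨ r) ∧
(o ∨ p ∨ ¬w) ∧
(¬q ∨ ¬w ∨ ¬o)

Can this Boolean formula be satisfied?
Yes

Yes, the formula is satisfiable.

One satisfying assignment is: q=True, p=True, r=True, t=False, u=True, o=False, w=True, b=True

Verification: With this assignment, all 32 clauses evaluate to true.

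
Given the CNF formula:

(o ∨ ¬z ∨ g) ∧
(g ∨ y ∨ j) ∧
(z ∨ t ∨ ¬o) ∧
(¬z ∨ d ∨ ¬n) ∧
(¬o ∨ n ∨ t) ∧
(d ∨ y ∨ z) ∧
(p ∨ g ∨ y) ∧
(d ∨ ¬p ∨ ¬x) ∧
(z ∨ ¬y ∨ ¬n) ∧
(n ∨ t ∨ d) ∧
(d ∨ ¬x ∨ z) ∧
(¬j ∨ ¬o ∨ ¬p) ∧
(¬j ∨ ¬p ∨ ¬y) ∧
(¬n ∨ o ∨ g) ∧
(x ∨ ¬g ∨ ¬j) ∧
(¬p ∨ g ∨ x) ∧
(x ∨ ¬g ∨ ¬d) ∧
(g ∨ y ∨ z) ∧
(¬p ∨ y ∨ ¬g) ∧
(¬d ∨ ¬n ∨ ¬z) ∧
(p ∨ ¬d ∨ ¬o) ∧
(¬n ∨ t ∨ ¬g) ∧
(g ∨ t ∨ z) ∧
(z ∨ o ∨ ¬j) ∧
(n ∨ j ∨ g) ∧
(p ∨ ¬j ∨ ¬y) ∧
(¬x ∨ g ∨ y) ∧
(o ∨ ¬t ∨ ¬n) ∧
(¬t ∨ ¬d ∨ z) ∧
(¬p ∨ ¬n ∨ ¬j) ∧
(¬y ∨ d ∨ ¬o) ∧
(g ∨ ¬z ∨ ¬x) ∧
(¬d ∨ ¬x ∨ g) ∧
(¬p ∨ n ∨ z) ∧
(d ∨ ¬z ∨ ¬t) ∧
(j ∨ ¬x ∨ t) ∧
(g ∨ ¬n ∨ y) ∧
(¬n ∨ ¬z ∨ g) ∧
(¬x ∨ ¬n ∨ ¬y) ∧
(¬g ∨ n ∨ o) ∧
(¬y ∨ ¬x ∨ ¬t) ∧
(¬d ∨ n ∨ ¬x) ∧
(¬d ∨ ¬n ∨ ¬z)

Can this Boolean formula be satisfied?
No

No, the formula is not satisfiable.

No assignment of truth values to the variables can make all 43 clauses true simultaneously.

The formula is UNSAT (unsatisfiable).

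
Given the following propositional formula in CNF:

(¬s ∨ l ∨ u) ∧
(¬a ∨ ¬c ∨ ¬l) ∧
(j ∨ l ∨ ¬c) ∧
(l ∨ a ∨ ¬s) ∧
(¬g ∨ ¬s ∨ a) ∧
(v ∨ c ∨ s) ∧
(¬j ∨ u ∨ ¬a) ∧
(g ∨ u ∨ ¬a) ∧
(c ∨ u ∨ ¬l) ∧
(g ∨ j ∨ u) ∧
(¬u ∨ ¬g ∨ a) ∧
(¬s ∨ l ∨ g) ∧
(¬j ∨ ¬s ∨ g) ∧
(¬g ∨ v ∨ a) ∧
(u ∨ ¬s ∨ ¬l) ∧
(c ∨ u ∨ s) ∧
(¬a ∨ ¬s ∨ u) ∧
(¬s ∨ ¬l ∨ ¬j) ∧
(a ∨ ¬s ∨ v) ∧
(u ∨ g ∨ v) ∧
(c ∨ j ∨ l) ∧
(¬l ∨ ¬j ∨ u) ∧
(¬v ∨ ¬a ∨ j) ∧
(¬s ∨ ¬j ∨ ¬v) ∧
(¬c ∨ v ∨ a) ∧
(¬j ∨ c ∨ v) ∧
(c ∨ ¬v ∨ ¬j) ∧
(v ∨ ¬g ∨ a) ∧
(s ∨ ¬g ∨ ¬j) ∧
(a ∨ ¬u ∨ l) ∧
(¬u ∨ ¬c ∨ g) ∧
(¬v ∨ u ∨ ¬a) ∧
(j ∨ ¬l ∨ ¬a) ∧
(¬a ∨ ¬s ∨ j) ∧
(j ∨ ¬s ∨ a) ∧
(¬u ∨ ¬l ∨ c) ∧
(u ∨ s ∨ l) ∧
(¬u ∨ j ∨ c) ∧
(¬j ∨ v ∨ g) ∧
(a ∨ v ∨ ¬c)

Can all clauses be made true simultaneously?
Yes

Yes, the formula is satisfiable.

One satisfying assignment is: s=False, u=False, j=False, l=True, c=True, a=False, g=True, v=True

Verification: With this assignment, all 40 clauses evaluate to true.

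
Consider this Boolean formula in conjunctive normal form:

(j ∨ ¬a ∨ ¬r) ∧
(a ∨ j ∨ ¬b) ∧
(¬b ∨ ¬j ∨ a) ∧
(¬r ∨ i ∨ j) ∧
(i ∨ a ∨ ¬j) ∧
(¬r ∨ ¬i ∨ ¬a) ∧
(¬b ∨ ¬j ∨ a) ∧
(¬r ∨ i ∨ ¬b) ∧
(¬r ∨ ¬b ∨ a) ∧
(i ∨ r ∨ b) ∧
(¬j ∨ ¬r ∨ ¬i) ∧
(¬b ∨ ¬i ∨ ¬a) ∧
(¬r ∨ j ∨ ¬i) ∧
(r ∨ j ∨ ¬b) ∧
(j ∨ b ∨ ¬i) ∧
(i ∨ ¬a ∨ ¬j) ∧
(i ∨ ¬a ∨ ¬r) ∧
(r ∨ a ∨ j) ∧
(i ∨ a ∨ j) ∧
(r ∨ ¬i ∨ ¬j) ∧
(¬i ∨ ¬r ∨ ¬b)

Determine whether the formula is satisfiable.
No

No, the formula is not satisfiable.

No assignment of truth values to the variables can make all 21 clauses true simultaneously.

The formula is UNSAT (unsatisfiable).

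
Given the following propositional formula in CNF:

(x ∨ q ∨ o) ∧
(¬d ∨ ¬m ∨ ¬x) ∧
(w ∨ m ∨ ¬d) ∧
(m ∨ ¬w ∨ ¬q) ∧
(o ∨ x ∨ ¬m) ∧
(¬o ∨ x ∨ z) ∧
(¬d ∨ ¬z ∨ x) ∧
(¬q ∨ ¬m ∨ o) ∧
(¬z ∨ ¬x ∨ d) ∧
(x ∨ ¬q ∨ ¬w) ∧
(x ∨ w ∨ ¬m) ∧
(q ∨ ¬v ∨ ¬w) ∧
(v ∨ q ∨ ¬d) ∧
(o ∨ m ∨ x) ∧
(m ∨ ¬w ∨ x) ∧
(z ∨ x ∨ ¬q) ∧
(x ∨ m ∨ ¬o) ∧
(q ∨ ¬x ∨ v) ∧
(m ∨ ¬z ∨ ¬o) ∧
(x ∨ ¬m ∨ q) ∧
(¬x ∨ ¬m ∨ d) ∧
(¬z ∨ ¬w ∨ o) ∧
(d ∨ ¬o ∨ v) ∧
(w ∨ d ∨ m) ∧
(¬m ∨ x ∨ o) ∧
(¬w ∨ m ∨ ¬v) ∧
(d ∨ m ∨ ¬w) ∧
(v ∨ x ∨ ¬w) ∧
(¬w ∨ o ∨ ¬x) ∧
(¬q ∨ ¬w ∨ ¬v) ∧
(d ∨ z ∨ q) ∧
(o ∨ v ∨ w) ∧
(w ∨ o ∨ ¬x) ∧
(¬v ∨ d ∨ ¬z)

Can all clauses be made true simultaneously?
No

No, the formula is not satisfiable.

No assignment of truth values to the variables can make all 34 clauses true simultaneously.

The formula is UNSAT (unsatisfiable).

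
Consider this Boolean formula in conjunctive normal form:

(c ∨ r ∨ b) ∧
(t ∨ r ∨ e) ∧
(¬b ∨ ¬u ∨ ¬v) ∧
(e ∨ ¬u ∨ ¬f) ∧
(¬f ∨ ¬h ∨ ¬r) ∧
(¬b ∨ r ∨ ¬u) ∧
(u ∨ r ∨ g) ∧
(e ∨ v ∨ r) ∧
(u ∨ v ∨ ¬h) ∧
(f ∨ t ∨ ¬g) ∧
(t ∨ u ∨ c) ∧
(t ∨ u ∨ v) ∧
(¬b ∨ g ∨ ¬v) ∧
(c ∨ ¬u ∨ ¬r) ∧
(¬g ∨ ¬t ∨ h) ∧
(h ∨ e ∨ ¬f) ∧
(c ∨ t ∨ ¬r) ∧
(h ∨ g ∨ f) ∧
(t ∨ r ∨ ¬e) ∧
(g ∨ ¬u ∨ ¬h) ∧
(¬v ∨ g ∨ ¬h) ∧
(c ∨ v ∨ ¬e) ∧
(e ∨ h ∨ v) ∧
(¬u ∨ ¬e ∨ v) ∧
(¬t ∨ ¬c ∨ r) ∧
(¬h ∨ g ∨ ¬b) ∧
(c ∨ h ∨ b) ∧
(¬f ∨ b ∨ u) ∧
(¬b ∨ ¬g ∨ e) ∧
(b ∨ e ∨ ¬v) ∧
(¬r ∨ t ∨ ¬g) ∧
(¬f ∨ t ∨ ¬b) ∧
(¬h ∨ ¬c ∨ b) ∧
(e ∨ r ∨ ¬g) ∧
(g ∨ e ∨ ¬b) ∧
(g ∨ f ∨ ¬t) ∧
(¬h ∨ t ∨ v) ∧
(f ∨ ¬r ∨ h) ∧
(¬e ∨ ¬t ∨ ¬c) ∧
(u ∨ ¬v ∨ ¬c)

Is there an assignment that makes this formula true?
Yes

Yes, the formula is satisfiable.

One satisfying assignment is: h=True, r=False, b=True, f=False, t=True, u=False, e=True, g=True, c=False, v=True

Verification: With this assignment, all 40 clauses evaluate to true.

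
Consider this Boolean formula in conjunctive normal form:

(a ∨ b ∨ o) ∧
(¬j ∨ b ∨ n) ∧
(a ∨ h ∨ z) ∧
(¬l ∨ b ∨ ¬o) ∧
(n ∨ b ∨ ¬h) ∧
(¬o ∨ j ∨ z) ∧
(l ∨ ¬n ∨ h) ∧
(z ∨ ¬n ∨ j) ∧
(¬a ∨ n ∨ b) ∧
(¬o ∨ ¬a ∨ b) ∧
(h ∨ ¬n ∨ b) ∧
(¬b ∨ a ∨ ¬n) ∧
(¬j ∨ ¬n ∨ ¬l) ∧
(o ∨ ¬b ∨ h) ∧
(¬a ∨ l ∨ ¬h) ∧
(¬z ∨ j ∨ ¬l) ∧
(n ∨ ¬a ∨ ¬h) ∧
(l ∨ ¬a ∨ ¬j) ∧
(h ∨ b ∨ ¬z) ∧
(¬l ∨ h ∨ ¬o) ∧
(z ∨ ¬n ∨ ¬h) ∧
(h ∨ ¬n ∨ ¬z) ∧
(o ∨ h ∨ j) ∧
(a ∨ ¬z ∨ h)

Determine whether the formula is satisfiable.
Yes

Yes, the formula is satisfiable.

One satisfying assignment is: l=False, h=False, a=True, o=True, j=False, n=False, b=True, z=True

Verification: With this assignment, all 24 clauses evaluate to true.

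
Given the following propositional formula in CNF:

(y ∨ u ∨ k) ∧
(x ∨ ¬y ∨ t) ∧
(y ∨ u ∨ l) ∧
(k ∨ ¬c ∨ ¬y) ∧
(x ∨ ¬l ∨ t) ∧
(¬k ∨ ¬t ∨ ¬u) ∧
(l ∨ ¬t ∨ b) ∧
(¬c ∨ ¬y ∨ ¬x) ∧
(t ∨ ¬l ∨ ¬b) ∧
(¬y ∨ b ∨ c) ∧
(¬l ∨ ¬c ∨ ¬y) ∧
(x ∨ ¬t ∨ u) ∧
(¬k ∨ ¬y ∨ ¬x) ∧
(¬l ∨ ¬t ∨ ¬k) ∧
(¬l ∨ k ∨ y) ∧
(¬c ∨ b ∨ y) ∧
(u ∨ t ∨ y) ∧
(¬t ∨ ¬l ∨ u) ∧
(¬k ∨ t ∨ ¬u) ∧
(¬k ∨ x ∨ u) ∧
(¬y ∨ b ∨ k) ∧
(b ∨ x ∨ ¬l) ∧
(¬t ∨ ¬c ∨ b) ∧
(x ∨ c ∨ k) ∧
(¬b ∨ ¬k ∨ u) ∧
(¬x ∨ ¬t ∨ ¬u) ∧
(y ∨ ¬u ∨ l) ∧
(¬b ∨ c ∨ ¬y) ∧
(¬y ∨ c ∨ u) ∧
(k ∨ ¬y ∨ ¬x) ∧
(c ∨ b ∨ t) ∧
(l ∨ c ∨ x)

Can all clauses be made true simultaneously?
No

No, the formula is not satisfiable.

No assignment of truth values to the variables can make all 32 clauses true simultaneously.

The formula is UNSAT (unsatisfiable).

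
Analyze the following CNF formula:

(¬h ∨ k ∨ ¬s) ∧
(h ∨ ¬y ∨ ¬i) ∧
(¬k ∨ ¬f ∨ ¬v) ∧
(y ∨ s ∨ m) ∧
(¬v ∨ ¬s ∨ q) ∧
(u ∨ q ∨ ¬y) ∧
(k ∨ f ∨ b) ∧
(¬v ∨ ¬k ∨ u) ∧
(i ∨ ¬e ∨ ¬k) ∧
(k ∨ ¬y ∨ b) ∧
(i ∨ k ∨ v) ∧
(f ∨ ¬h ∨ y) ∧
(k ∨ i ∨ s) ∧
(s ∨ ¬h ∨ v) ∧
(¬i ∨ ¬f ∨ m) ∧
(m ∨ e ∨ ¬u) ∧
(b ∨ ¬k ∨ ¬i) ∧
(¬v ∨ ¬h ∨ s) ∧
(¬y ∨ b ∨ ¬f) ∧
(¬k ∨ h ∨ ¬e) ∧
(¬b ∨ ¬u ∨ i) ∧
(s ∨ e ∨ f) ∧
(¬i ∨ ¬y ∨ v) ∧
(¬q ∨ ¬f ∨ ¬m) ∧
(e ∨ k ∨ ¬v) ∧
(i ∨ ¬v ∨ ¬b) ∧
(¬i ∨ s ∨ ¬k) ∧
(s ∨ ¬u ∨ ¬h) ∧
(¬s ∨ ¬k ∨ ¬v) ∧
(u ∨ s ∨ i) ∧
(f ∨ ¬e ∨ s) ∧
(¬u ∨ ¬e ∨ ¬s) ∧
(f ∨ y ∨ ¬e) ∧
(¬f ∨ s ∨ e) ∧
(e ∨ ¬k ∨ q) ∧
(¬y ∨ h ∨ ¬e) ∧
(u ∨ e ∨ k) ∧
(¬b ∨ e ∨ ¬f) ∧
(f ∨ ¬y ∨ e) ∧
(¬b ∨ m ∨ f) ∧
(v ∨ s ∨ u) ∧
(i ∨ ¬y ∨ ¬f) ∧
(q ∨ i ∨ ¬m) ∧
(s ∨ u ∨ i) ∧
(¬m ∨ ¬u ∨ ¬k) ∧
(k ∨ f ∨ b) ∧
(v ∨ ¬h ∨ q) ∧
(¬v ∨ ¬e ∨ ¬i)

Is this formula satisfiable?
Yes

Yes, the formula is satisfiable.

One satisfying assignment is: m=False, q=True, s=True, b=False, u=False, k=True, v=False, e=False, h=False, y=False, i=False, f=False

Verification: With this assignment, all 48 clauses evaluate to true.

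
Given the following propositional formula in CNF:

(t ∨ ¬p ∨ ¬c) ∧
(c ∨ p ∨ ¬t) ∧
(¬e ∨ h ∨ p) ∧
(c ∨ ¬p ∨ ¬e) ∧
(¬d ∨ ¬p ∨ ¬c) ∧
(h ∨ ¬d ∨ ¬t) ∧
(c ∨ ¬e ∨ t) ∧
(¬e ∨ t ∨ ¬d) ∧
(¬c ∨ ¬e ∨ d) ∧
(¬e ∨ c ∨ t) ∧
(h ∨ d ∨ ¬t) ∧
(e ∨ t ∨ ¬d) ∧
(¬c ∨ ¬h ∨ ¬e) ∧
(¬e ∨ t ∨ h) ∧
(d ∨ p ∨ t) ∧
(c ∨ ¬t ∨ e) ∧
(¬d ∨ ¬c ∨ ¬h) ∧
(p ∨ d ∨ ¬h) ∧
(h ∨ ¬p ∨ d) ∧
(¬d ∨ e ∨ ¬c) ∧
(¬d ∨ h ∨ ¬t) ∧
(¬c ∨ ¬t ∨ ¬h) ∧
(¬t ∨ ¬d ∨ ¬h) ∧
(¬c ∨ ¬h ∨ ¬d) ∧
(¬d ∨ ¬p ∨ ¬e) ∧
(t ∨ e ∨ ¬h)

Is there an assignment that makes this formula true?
No

No, the formula is not satisfiable.

No assignment of truth values to the variables can make all 26 clauses true simultaneously.

The formula is UNSAT (unsatisfiable).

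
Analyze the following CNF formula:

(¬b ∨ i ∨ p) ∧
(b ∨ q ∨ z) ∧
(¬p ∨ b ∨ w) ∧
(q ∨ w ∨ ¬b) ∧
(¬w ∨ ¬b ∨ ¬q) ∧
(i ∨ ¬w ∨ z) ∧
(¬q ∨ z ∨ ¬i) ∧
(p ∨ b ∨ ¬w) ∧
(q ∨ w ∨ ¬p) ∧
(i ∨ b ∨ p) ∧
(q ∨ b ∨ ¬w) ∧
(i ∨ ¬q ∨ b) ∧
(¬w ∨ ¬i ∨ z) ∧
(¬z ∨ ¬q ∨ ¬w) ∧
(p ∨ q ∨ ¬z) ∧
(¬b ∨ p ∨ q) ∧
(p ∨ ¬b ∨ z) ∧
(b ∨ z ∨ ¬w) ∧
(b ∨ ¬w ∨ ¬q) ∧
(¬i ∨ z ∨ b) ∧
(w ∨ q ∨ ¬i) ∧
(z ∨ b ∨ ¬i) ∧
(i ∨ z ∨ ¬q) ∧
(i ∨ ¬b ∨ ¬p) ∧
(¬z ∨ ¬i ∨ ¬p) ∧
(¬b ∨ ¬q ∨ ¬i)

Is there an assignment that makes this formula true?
Yes

Yes, the formula is satisfiable.

One satisfying assignment is: p=False, w=False, i=True, b=False, z=True, q=True

Verification: With this assignment, all 26 clauses evaluate to true.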